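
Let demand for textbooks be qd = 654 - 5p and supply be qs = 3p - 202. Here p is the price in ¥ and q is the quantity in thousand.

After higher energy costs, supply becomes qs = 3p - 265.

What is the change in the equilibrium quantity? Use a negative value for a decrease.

-39.375

Before the shock: 654 - 5p = 3p - 202 ⇒ 856 = 8p ⇒ p = 107, q = 119.
After the shift, demand is qd = 654 - 5p and supply is qs = 3p - 265.
Clearing the new market: 654 - 5p = 3p - 265, so p = 114.875 and q = 79.625.
Δq = 79.625 − 119 = -39.375.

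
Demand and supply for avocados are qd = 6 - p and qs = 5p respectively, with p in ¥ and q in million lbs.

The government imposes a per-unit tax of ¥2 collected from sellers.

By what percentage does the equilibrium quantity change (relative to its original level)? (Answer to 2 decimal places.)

Solve the original market: 6 - p = 5p, hence p = 1 and q = 5.
Since sellers keep the price net of the tax, the effective supply curve becomes qs = 5p - 10.
Equate the new curves: 6 - p = 5p - 10, giving 16 = 6p, p = 8/3 ≈ 2.6667, q = 10/3 ≈ 3.3333.
%Δq = (3.3333 − 5) / 5 × 100 = -33.33%.

-33.33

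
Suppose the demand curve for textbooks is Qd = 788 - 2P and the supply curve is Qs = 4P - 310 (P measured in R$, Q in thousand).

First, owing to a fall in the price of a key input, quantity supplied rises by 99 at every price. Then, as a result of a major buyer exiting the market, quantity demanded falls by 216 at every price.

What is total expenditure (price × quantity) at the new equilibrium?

40585.5

Original equilibrium: 788 - 2P = 4P - 310 gives 1098 = 6P, so P = 183 and Q = 422.
The shock moves the curves to Qd = 572 - 2P and Qs = 4P - 211.
New equilibrium: 572 - 2P = 4P - 211 ⇒ 783 = 6P ⇒ P = 130.5, Q = 311.
New expenditure = 130.5 × 311 = 40585.5.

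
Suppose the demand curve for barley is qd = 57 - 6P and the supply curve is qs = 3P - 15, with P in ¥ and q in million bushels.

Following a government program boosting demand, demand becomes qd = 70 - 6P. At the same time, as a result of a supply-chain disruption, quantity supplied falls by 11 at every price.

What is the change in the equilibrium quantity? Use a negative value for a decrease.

-3

Original equilibrium: 57 - 6P = 3P - 15 gives 72 = 9P, so P = 8 and q = 9.
With the change applied: demand qd = 70 - 6P, supply qs = 3P - 26.
New equilibrium: 70 - 6P = 3P - 26 ⇒ 96 = 9P ⇒ P = 32/3 ≈ 10.6667, q = 6.
Δq = 6 − 9 = -3.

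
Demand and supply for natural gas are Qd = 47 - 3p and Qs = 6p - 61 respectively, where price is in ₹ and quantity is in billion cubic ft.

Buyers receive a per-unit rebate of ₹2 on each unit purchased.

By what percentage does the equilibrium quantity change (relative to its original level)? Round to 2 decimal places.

Before the shock: 47 - 3p = 6p - 61 ⇒ 108 = 9p ⇒ p = 12, Q = 11.
Since buyers' out-of-pocket price is the market price minus the rebate, the effective demand curve becomes Qd = 53 - 3p.
Equate the new curves: 53 - 3p = 6p - 61, giving 114 = 9p, p = 38/3 ≈ 12.6667, Q = 15.
%ΔQ = (15 − 11) / 11 × 100 = +36.36%.

+36.36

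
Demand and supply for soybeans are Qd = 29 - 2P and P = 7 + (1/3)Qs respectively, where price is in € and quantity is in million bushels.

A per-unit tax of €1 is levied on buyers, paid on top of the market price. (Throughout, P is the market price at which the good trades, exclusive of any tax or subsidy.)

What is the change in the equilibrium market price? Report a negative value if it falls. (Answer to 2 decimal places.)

-0.40

Solve the original market: 29 - 2P = 3P - 21, hence P = 10 and Q = 9.
Since buyers pay the price plus the tax, the effective demand curve becomes Qd = 27 - 2P.
Clearing the new market: 27 - 2P = 3P - 21, so P = 9.6 and Q = 7.8.
ΔP = 9.6 − 10 = -0.40.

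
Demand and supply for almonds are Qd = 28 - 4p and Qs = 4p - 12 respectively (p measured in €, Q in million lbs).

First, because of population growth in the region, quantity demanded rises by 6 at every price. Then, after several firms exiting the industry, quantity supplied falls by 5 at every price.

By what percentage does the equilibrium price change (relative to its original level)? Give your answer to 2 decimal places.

+27.50

Initially, 28 - 4p = 4p - 12, so 40 = 8p and p = 5, Q = 8.
With the change applied: demand Qd = 34 - 4p, supply Qs = 4p - 17.
Clearing the new market: 34 - 4p = 4p - 17, so p = 6.375 and Q = 8.5.
%Δp = (6.375 − 5) / 5 × 100 = +27.50%.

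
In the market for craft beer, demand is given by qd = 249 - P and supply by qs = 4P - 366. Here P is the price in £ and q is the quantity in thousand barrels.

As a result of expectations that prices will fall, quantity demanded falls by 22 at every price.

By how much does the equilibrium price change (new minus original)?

-4.4

Initially, 249 - P = 4P - 366, so 615 = 5P and P = 123, q = 126.
The new curves are qd = 227 - P (demand) and qs = 4P - 366 (supply).
Clearing the new market: 227 - P = 4P - 366, so P = 118.6 and q = 108.4.
ΔP = 118.6 − 123 = -4.4.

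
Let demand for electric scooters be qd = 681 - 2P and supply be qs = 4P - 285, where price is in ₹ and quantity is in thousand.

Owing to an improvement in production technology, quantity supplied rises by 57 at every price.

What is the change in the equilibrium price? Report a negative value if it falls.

Original equilibrium: 681 - 2P = 4P - 285 gives 966 = 6P, so P = 161 and q = 359.
The new curves are qd = 681 - 2P (demand) and qs = 4P - 228 (supply).
Equate the new curves: 681 - 2P = 4P - 228, giving 909 = 6P, P = 151.5, q = 378.
ΔP = 151.5 − 161 = -9.5.

-9.5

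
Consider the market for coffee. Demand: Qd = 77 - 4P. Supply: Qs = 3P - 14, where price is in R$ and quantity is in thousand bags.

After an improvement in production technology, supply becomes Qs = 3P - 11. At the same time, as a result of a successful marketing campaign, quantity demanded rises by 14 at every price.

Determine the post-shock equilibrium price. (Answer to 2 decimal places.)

Initially, 77 - 4P = 3P - 14, so 91 = 7P and P = 13, Q = 25.
The new curves are Qd = 91 - 4P (demand) and Qs = 3P - 11 (supply).
Clearing the new market: 91 - 4P = 3P - 11, so P = 102/7 ≈ 14.5714 and Q = 229/7 ≈ 32.7143.

14.57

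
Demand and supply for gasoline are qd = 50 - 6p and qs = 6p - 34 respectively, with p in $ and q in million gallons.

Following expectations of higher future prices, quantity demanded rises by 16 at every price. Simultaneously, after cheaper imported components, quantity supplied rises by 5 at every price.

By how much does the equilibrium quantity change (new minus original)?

Initially, 50 - 6p = 6p - 34, so 84 = 12p and p = 7, q = 8.
After the shift, demand is qd = 66 - 6p and supply is qs = 6p - 29.
New equilibrium: 66 - 6p = 6p - 29 ⇒ 95 = 12p ⇒ p = 95/12 ≈ 7.9167, q = 18.5.
Δq = 18.5 − 8 = +10.5.

+10.5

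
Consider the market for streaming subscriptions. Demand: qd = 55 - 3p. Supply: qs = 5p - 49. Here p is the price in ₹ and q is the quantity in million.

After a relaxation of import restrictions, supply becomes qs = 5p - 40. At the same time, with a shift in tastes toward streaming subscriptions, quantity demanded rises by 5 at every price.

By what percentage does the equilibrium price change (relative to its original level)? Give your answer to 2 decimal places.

-3.85

Original equilibrium: 55 - 3p = 5p - 49 gives 104 = 8p, so p = 13 and q = 16.
The shock moves the curves to qd = 60 - 3p and qs = 5p - 40.
Clearing the new market: 60 - 3p = 5p - 40, so p = 12.5 and q = 22.5.
%Δp = (12.5 − 13) / 13 × 100 = -3.85%.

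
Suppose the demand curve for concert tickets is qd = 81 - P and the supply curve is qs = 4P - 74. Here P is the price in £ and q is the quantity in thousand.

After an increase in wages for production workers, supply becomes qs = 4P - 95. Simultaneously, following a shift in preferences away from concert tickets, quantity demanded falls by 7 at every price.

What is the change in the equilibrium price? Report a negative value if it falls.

Before the shock: 81 - P = 4P - 74 ⇒ 155 = 5P ⇒ P = 31, q = 50.
The new curves are qd = 74 - P (demand) and qs = 4P - 95 (supply).
Equate the new curves: 74 - P = 4P - 95, giving 169 = 5P, P = 33.8, q = 40.2.
ΔP = 33.8 − 31 = +2.8.

+2.8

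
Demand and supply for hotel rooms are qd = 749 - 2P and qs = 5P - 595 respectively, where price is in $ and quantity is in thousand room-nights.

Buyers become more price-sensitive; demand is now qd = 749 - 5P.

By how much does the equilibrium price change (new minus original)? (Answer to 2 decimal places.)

-57.60

Original equilibrium: 749 - 2P = 5P - 595 gives 1344 = 7P, so P = 192 and q = 365.
With the change applied: demand qd = 749 - 5P, supply qs = 5P - 595.
New equilibrium: 749 - 5P = 5P - 595 ⇒ 1344 = 10P ⇒ P = 134.4, q = 77.
ΔP = 134.4 − 192 = -57.60.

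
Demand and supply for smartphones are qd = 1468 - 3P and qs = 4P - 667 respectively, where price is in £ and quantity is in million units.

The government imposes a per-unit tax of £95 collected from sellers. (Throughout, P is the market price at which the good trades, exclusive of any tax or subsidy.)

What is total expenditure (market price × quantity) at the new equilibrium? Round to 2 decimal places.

140172.76

Original equilibrium: 1468 - 3P = 4P - 667 gives 2135 = 7P, so P = 305 and q = 553.
Since sellers keep the price net of the tax, the effective supply curve becomes qs = 4P - 1047.
Setting them equal: 1468 - 3P = 4P - 1047 → 2515 = 7P, so P = 2515/7 ≈ 359.2857 and q = 2731/7 ≈ 390.1429.
New expenditure = 359.2857 × 390.1429 = 140172.76.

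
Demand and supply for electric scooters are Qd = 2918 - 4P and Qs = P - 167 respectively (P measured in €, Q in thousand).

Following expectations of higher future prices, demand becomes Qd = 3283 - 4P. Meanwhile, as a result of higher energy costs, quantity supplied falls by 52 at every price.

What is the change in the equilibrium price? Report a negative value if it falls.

+83.4

Solve the original market: 2918 - 4P = P - 167, hence P = 617 and Q = 450.
After the shift, demand is Qd = 3283 - 4P and supply is Qs = P - 219.
Equate the new curves: 3283 - 4P = P - 219, giving 3502 = 5P, P = 700.4, Q = 481.4.
ΔP = 700.4 − 617 = +83.4.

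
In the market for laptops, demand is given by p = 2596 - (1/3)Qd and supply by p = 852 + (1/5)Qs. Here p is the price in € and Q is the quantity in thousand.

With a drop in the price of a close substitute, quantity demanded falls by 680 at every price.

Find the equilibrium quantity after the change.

2845

Initially, 7788 - 3p = 5p - 4260, so 12048 = 8p and p = 1506, Q = 3270.
With the change applied: demand Qd = 7108 - 3p, supply Qs = 5p - 4260.
Clearing the new market: 7108 - 3p = 5p - 4260, so p = 1421 and Q = 2845.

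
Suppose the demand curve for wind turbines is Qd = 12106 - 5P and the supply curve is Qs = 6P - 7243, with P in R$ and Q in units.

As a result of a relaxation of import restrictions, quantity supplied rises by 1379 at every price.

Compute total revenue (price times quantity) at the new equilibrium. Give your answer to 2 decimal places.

6432962.98

Before the shock: 12106 - 5P = 6P - 7243 ⇒ 19349 = 11P ⇒ P = 1759, Q = 3311.
With the change applied: demand Qd = 12106 - 5P, supply Qs = 6P - 5864.
New equilibrium: 12106 - 5P = 6P - 5864 ⇒ 17970 = 11P ⇒ P = 17970/11 ≈ 1633.6364, Q = 43316/11 ≈ 3937.8182.
New expenditure = 1633.6364 × 3937.8182 = 6432962.98.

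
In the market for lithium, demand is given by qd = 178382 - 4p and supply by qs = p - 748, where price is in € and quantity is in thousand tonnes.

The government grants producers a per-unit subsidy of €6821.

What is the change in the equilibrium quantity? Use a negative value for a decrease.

Original equilibrium: 178382 - 4p = p - 748 gives 179130 = 5p, so p = 35826 and q = 35078.
Since sellers receive the price plus the subsidy, the effective supply curve becomes qs = p + 6073.
New equilibrium: 178382 - 4p = p + 6073 ⇒ 172309 = 5p ⇒ p = 34461.8, q = 40534.8.
Δq = 40534.8 − 35078 = +5456.8.

+5456.8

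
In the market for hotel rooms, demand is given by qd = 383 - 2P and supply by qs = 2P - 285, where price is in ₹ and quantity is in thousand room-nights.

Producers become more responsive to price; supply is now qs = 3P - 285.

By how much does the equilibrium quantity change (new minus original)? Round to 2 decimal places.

+66.80

Initially, 383 - 2P = 2P - 285, so 668 = 4P and P = 167, q = 49.
With the change applied: demand qd = 383 - 2P, supply qs = 3P - 285.
New equilibrium: 383 - 2P = 3P - 285 ⇒ 668 = 5P ⇒ P = 133.6, q = 115.8.
Δq = 115.8 − 49 = +66.80.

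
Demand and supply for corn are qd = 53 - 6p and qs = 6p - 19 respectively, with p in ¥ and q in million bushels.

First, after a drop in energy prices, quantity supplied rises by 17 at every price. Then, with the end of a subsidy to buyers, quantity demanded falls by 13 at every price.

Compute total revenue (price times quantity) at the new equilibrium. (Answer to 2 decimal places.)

66.50

Original equilibrium: 53 - 6p = 6p - 19 gives 72 = 12p, so p = 6 and q = 17.
The new curves are qd = 40 - 6p (demand) and qs = 6p - 2 (supply).
Clearing the new market: 40 - 6p = 6p - 2, so p = 3.5 and q = 19.
New expenditure = 3.5 × 19 = 66.50.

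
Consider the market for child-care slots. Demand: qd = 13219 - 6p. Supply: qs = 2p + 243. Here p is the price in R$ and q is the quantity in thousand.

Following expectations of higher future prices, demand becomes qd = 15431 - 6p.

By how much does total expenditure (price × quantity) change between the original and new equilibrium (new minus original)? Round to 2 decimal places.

Original equilibrium: 13219 - 6p = 2p + 243 gives 12976 = 8p, so p = 1622 and q = 3487.
After the shift, demand is qd = 15431 - 6p and supply is qs = 2p + 243.
Clearing the new market: 15431 - 6p = 2p + 243, so p = 1898.5 and q = 4040.
Expenditure moves from 1622×3487 = 5655914 to 1898.5×4040 = 7669940; change = +2014026.00.

+2014026.00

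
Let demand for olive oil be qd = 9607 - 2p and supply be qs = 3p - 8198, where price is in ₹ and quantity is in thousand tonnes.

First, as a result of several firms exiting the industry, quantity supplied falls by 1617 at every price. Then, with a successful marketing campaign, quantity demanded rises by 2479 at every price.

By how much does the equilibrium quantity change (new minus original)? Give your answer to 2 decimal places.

Solve the original market: 9607 - 2p = 3p - 8198, hence p = 3561 and q = 2485.
After the shift, demand is qd = 12086 - 2p and supply is qs = 3p - 9815.
Equate the new curves: 12086 - 2p = 3p - 9815, giving 21901 = 5p, p = 4380.2, q = 3325.6.
Δq = 3325.6 − 2485 = +840.60.

+840.60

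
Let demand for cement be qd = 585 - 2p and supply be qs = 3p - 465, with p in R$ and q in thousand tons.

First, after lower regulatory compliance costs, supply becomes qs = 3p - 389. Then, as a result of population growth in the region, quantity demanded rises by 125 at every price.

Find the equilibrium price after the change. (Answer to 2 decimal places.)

Solve the original market: 585 - 2p = 3p - 465, hence p = 210 and q = 165.
With the change applied: demand qd = 710 - 2p, supply qs = 3p - 389.
New equilibrium: 710 - 2p = 3p - 389 ⇒ 1099 = 5p ⇒ p = 219.8, q = 270.4.

219.80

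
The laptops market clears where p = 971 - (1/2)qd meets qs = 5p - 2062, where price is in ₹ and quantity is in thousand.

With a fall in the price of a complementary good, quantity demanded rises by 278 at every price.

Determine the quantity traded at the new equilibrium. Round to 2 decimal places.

996.57

Initially, 1942 - 2p = 5p - 2062, so 4004 = 7p and p = 572, q = 798.
With the change applied: demand qd = 2220 - 2p, supply qs = 5p - 2062.
Clearing the new market: 2220 - 2p = 5p - 2062, so p = 4282/7 ≈ 611.7143 and q = 6976/7 ≈ 996.5714.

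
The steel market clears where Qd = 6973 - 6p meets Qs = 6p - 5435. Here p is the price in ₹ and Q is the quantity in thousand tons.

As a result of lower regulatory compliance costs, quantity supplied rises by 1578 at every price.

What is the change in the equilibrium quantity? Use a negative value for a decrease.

Before the shock: 6973 - 6p = 6p - 5435 ⇒ 12408 = 12p ⇒ p = 1034, Q = 769.
With the change applied: demand Qd = 6973 - 6p, supply Qs = 6p - 3857.
New equilibrium: 6973 - 6p = 6p - 3857 ⇒ 10830 = 12p ⇒ p = 902.5, Q = 1558.
ΔQ = 1558 − 769 = +789.

+789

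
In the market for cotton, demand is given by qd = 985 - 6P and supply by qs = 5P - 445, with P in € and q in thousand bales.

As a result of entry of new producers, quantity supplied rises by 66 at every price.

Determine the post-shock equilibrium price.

Before the shock: 985 - 6P = 5P - 445 ⇒ 1430 = 11P ⇒ P = 130, q = 205.
With the change applied: demand qd = 985 - 6P, supply qs = 5P - 379.
New equilibrium: 985 - 6P = 5P - 379 ⇒ 1364 = 11P ⇒ P = 124, q = 241.

124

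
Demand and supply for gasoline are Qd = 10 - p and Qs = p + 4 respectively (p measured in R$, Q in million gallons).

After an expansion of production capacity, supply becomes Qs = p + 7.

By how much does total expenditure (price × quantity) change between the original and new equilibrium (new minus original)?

Before the shock: 10 - p = p + 4 ⇒ 6 = 2p ⇒ p = 3, Q = 7.
The new curves are Qd = 10 - p (demand) and Qs = p + 7 (supply).
Equate the new curves: 10 - p = p + 7, giving 3 = 2p, p = 1.5, Q = 8.5.
Expenditure moves from 3×7 = 21 to 1.5×8.5 = 12.75; change = -8.25.

-8.25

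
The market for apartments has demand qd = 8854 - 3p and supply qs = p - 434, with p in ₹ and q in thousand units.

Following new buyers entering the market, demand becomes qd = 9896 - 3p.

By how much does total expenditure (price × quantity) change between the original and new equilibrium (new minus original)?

Solve the original market: 8854 - 3p = p - 434, hence p = 2322 and q = 1888.
After the shift, demand is qd = 9896 - 3p and supply is qs = p - 434.
Clearing the new market: 9896 - 3p = p - 434, so p = 2582.5 and q = 2148.5.
Expenditure moves from 2322×1888 = 4383936 to 2582.5×2148.5 = 5548501.25; change = +1164565.25.

+1164565.25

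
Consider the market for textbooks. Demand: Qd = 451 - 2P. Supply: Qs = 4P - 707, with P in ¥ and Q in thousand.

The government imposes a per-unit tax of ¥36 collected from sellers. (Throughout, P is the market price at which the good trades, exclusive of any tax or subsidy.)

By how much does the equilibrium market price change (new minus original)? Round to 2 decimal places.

+24.00

Initially, 451 - 2P = 4P - 707, so 1158 = 6P and P = 193, Q = 65.
Since sellers keep the price net of the tax, the effective supply curve becomes Qs = 4P - 851.
Clearing the new market: 451 - 2P = 4P - 851, so P = 217 and Q = 17.
ΔP = 217 − 193 = +24.00.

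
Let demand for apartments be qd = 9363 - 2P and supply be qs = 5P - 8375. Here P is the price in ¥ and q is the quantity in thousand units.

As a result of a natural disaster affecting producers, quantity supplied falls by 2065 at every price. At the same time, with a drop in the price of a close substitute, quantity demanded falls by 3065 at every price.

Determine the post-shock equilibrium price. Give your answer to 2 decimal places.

2391.14

Initially, 9363 - 2P = 5P - 8375, so 17738 = 7P and P = 2534, q = 4295.
After the shift, demand is qd = 6298 - 2P and supply is qs = 5P - 10440.
Clearing the new market: 6298 - 2P = 5P - 10440, so P = 16738/7 ≈ 2391.1429 and q = 10610/7 ≈ 1515.7143.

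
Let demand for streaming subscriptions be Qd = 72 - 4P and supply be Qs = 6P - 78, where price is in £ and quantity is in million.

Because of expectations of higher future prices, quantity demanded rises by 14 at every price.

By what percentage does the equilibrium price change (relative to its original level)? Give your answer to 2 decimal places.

+9.33

Initially, 72 - 4P = 6P - 78, so 150 = 10P and P = 15, Q = 12.
The shock moves the curves to Qd = 86 - 4P and Qs = 6P - 78.
Clearing the new market: 86 - 4P = 6P - 78, so P = 16.4 and Q = 20.4.
%ΔP = (16.4 − 15) / 15 × 100 = +9.33%.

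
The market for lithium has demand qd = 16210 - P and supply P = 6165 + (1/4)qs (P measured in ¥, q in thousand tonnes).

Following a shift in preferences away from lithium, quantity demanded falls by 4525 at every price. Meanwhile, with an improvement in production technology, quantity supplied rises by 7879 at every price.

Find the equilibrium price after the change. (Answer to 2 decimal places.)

5693.20

Original equilibrium: 16210 - P = 4P - 24660 gives 40870 = 5P, so P = 8174 and q = 8036.
With the change applied: demand qd = 11685 - P, supply qs = 4P - 16781.
Clearing the new market: 11685 - P = 4P - 16781, so P = 5693.2 and q = 5991.8.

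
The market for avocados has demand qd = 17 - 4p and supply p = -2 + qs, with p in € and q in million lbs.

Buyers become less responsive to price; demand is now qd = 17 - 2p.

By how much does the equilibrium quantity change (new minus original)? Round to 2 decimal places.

Initially, 17 - 4p = p + 2, so 15 = 5p and p = 3, q = 5.
With the change applied: demand qd = 17 - 2p, supply qs = p + 2.
New equilibrium: 17 - 2p = p + 2 ⇒ 15 = 3p ⇒ p = 5, q = 7.
Δq = 7 − 5 = +2.00.

+2.00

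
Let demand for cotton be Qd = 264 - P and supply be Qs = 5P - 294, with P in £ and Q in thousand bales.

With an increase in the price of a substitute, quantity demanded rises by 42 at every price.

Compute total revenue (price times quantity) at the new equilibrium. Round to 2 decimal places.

20600.00

Before the shock: 264 - P = 5P - 294 ⇒ 558 = 6P ⇒ P = 93, Q = 171.
After the shift, demand is Qd = 306 - P and supply is Qs = 5P - 294.
Clearing the new market: 306 - P = 5P - 294, so P = 100 and Q = 206.
New expenditure = 100 × 206 = 20600.00.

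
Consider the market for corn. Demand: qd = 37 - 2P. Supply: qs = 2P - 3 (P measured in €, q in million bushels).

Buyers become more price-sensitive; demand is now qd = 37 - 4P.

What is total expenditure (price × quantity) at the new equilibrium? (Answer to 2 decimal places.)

68.89

Before the shock: 37 - 2P = 2P - 3 ⇒ 40 = 4P ⇒ P = 10, q = 17.
The shock moves the curves to qd = 37 - 4P and qs = 2P - 3.
Clearing the new market: 37 - 4P = 2P - 3, so P = 20/3 ≈ 6.6667 and q = 31/3 ≈ 10.3333.
New expenditure = 6.6667 × 10.3333 = 68.89.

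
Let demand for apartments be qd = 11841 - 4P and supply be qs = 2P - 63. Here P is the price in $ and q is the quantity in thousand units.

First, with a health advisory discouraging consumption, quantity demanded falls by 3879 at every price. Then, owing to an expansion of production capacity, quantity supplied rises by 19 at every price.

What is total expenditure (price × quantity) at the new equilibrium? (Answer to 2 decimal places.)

Initially, 11841 - 4P = 2P - 63, so 11904 = 6P and P = 1984, q = 3905.
The shock moves the curves to qd = 7962 - 4P and qs = 2P - 44.
Setting them equal: 7962 - 4P = 2P - 44 → 8006 = 6P, so P = 4003/3 ≈ 1334.3333 and q = 7874/3 ≈ 2624.6667.
New expenditure = 1334.3333 × 2624.6667 = 3502180.22.

3502180.22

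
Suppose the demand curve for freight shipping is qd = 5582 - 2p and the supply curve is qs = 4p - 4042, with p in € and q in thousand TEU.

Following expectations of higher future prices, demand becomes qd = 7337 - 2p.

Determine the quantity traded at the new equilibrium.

Before the shock: 5582 - 2p = 4p - 4042 ⇒ 9624 = 6p ⇒ p = 1604, q = 2374.
The shock moves the curves to qd = 7337 - 2p and qs = 4p - 4042.
Equate the new curves: 7337 - 2p = 4p - 4042, giving 11379 = 6p, p = 1896.5, q = 3544.

3544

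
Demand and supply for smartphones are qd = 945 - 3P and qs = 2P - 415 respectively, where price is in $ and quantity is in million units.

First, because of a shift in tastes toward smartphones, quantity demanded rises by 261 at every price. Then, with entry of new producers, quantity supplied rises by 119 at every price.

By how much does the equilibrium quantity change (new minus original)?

+175.8

Before the shock: 945 - 3P = 2P - 415 ⇒ 1360 = 5P ⇒ P = 272, q = 129.
After the shift, demand is qd = 1206 - 3P and supply is qs = 2P - 296.
Equate the new curves: 1206 - 3P = 2P - 296, giving 1502 = 5P, P = 300.4, q = 304.8.
Δq = 304.8 − 129 = +175.8.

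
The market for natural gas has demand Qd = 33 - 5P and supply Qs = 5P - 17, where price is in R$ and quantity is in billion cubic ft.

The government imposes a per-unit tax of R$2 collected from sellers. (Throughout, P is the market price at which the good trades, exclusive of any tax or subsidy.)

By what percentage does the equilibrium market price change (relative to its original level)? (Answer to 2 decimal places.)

+20.00

Original equilibrium: 33 - 5P = 5P - 17 gives 50 = 10P, so P = 5 and Q = 8.
Since sellers keep the price net of the tax, the effective supply curve becomes Qs = 5P - 27.
Clearing the new market: 33 - 5P = 5P - 27, so P = 6 and Q = 3.
%ΔP = (6 − 5) / 5 × 100 = +20.00%.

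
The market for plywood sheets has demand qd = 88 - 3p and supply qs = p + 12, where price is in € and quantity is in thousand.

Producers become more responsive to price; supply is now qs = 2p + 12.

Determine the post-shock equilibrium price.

Original equilibrium: 88 - 3p = p + 12 gives 76 = 4p, so p = 19 and q = 31.
After the shift, demand is qd = 88 - 3p and supply is qs = 2p + 12.
Clearing the new market: 88 - 3p = 2p + 12, so p = 15.2 and q = 42.4.

15.2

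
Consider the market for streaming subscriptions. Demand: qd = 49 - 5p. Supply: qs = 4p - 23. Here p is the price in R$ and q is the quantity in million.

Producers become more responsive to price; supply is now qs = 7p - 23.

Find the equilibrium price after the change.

Initially, 49 - 5p = 4p - 23, so 72 = 9p and p = 8, q = 9.
With the change applied: demand qd = 49 - 5p, supply qs = 7p - 23.
New equilibrium: 49 - 5p = 7p - 23 ⇒ 72 = 12p ⇒ p = 6, q = 19.

6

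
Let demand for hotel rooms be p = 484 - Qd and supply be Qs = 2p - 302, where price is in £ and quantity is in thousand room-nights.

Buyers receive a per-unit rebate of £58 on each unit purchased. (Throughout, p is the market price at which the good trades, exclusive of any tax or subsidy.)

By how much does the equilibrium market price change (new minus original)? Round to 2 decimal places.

+19.33

Initially, 484 - p = 2p - 302, so 786 = 3p and p = 262, Q = 222.
Since buyers' out-of-pocket price is the market price minus the rebate, the effective demand curve becomes Qd = 542 - p.
Equate the new curves: 542 - p = 2p - 302, giving 844 = 3p, p = 844/3 ≈ 281.3333, Q = 782/3 ≈ 260.6667.
Δp = 281.3333 − 262 = +19.33.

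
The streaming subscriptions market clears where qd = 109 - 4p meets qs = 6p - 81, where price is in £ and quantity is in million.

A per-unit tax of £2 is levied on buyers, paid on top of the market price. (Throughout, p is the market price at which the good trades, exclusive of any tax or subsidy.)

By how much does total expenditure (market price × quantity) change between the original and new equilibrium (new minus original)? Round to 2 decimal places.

-113.76

Original equilibrium: 109 - 4p = 6p - 81 gives 190 = 10p, so p = 19 and q = 33.
Since buyers pay the price plus the tax, the effective demand curve becomes qd = 101 - 4p.
Clearing the new market: 101 - 4p = 6p - 81, so p = 18.2 and q = 28.2.
Expenditure moves from 19×33 = 627 to 18.2×28.2 = 513.24; change = -113.76.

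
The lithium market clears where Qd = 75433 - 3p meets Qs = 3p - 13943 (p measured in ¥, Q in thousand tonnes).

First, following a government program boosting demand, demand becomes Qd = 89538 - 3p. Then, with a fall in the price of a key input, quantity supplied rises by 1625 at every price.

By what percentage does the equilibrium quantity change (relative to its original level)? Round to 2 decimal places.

+25.58

Initially, 75433 - 3p = 3p - 13943, so 89376 = 6p and p = 14896, Q = 30745.
After the shift, demand is Qd = 89538 - 3p and supply is Qs = 3p - 12318.
Setting them equal: 89538 - 3p = 3p - 12318 → 101856 = 6p, so p = 16976 and Q = 38610.
%ΔQ = (38610 − 30745) / 30745 × 100 = +25.58%.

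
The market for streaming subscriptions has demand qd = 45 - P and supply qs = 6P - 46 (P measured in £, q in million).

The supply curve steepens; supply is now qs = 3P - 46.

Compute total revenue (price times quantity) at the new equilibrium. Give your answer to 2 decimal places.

Solve the original market: 45 - P = 6P - 46, hence P = 13 and q = 32.
After the shift, demand is qd = 45 - P and supply is qs = 3P - 46.
New equilibrium: 45 - P = 3P - 46 ⇒ 91 = 4P ⇒ P = 22.75, q = 22.25.
New expenditure = 22.75 × 22.25 = 506.19.

506.19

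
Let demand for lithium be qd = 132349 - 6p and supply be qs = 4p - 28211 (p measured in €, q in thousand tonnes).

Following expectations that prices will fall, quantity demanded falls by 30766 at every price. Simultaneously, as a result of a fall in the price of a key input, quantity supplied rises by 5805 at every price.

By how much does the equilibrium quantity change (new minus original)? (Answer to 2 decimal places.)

-8823.40

Before the shock: 132349 - 6p = 4p - 28211 ⇒ 160560 = 10p ⇒ p = 16056, q = 36013.
With the change applied: demand qd = 101583 - 6p, supply qs = 4p - 22406.
Equate the new curves: 101583 - 6p = 4p - 22406, giving 123989 = 10p, p = 12398.9, q = 27189.6.
Δq = 27189.6 − 36013 = -8823.40.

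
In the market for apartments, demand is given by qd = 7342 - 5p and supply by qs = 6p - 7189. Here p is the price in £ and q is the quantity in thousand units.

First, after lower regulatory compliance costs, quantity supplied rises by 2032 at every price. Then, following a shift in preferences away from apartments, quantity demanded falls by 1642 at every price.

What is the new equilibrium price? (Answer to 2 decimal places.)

Before the shock: 7342 - 5p = 6p - 7189 ⇒ 14531 = 11p ⇒ p = 1321, q = 737.
The shock moves the curves to qd = 5700 - 5p and qs = 6p - 5157.
New equilibrium: 5700 - 5p = 6p - 5157 ⇒ 10857 = 11p ⇒ p = 987, q = 765.

987.00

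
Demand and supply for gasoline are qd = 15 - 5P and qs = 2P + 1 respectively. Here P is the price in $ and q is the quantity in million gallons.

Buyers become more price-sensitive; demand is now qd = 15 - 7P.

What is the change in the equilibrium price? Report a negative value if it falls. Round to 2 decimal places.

-0.44

Solve the original market: 15 - 5P = 2P + 1, hence P = 2 and q = 5.
After the shift, demand is qd = 15 - 7P and supply is qs = 2P + 1.
Equate the new curves: 15 - 7P = 2P + 1, giving 14 = 9P, P = 14/9 ≈ 1.5556, q = 37/9 ≈ 4.1111.
ΔP = 1.5556 − 2 = -0.44.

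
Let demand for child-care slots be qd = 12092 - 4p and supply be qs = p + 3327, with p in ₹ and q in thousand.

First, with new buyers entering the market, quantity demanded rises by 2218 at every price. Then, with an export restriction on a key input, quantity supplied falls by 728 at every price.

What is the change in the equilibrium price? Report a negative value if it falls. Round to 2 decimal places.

+589.20

Before the shock: 12092 - 4p = p + 3327 ⇒ 8765 = 5p ⇒ p = 1753, q = 5080.
The shock moves the curves to qd = 14310 - 4p and qs = p + 2599.
Equate the new curves: 14310 - 4p = p + 2599, giving 11711 = 5p, p = 2342.2, q = 4941.2.
Δp = 2342.2 − 1753 = +589.20.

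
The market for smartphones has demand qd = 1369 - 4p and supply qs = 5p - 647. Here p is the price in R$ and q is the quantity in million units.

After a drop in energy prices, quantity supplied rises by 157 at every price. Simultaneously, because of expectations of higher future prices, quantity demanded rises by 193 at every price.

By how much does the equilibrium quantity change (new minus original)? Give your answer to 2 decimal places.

+177.00

Solve the original market: 1369 - 4p = 5p - 647, hence p = 224 and q = 473.
With the change applied: demand qd = 1562 - 4p, supply qs = 5p - 490.
Equate the new curves: 1562 - 4p = 5p - 490, giving 2052 = 9p, p = 228, q = 650.
Δq = 650 − 473 = +177.00.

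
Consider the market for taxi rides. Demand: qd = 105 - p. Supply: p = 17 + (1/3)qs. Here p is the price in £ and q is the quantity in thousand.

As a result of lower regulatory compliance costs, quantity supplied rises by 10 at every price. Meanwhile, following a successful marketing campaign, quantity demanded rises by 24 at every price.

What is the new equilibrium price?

Original equilibrium: 105 - p = 3p - 51 gives 156 = 4p, so p = 39 and q = 66.
The new curves are qd = 129 - p (demand) and qs = 3p - 41 (supply).
New equilibrium: 129 - p = 3p - 41 ⇒ 170 = 4p ⇒ p = 42.5, q = 86.5.

42.5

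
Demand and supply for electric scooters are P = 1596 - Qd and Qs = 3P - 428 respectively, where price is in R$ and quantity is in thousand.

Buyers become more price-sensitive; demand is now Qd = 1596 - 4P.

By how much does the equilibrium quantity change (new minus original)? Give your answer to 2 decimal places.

-650.57

Initially, 1596 - P = 3P - 428, so 2024 = 4P and P = 506, Q = 1090.
After the shift, demand is Qd = 1596 - 4P and supply is Qs = 3P - 428.
Equate the new curves: 1596 - 4P = 3P - 428, giving 2024 = 7P, P = 2024/7 ≈ 289.1429, Q = 3076/7 ≈ 439.4286.
ΔQ = 439.4286 − 1090 = -650.57.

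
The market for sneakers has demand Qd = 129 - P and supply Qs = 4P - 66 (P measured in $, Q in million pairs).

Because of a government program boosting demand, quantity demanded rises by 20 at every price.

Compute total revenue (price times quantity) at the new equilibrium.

4558

Before the shock: 129 - P = 4P - 66 ⇒ 195 = 5P ⇒ P = 39, Q = 90.
After the shift, demand is Qd = 149 - P and supply is Qs = 4P - 66.
Setting them equal: 149 - P = 4P - 66 → 215 = 5P, so P = 43 and Q = 106.
New expenditure = 43 × 106 = 4558.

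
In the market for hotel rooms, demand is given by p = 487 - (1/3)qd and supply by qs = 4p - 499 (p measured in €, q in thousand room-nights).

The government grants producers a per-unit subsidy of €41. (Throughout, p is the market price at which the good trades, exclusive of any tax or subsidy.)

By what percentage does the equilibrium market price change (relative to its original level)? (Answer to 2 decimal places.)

-8.37

Original equilibrium: 1461 - 3p = 4p - 499 gives 1960 = 7p, so p = 280 and q = 621.
Since sellers receive the price plus the subsidy, the effective supply curve becomes qs = 4p - 335.
Setting them equal: 1461 - 3p = 4p - 335 → 1796 = 7p, so p = 1796/7 ≈ 256.5714 and q = 4839/7 ≈ 691.2857.
%Δp = (256.5714 − 280) / 280 × 100 = -8.37%.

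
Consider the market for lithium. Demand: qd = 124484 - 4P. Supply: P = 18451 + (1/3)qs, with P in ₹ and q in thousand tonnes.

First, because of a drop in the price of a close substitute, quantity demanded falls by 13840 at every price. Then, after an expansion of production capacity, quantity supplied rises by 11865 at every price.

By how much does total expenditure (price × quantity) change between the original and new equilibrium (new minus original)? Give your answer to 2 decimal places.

Solve the original market: 124484 - 4P = 3P - 55353, hence P = 25691 and q = 21720.
The shock moves the curves to qd = 110644 - 4P and qs = 3P - 43488.
Setting them equal: 110644 - 4P = 3P - 43488 → 154132 = 7P, so P = 154132/7 ≈ 22018.8571 and q = 157980/7 ≈ 22568.5714.
Expenditure moves from 25691×21720 = 558008520 to 22018.8571×22568.5714 = 496934150.2041; change = -61074369.80.

-61074369.80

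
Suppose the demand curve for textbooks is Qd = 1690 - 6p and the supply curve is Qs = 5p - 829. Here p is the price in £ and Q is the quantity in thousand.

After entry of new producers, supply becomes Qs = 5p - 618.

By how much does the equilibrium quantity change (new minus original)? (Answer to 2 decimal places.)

+115.09

Initially, 1690 - 6p = 5p - 829, so 2519 = 11p and p = 229, Q = 316.
After the shift, demand is Qd = 1690 - 6p and supply is Qs = 5p - 618.
Setting them equal: 1690 - 6p = 5p - 618 → 2308 = 11p, so p = 2308/11 ≈ 209.8182 and Q = 4742/11 ≈ 431.0909.
ΔQ = 431.0909 − 316 = +115.09.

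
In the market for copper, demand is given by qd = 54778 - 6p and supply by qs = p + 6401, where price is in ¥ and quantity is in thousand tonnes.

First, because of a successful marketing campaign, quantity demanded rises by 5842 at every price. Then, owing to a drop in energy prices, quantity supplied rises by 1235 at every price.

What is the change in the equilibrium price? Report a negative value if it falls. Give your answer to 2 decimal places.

Original equilibrium: 54778 - 6p = p + 6401 gives 48377 = 7p, so p = 6911 and q = 13312.
The new curves are qd = 60620 - 6p (demand) and qs = p + 7636 (supply).
Setting them equal: 60620 - 6p = p + 7636 → 52984 = 7p, so p = 52984/7 ≈ 7569.1429 and q = 106436/7 ≈ 15205.1429.
Δp = 7569.1429 − 6911 = +658.14.

+658.14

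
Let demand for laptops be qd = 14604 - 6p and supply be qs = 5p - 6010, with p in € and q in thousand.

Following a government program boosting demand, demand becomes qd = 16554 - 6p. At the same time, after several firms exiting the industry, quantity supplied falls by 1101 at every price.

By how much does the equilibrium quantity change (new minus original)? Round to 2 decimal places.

Original equilibrium: 14604 - 6p = 5p - 6010 gives 20614 = 11p, so p = 1874 and q = 3360.
The new curves are qd = 16554 - 6p (demand) and qs = 5p - 7111 (supply).
Equate the new curves: 16554 - 6p = 5p - 7111, giving 23665 = 11p, p = 23665/11 ≈ 2151.3636, q = 40104/11 ≈ 3645.8182.
Δq = 3645.8182 − 3360 = +285.82.

+285.82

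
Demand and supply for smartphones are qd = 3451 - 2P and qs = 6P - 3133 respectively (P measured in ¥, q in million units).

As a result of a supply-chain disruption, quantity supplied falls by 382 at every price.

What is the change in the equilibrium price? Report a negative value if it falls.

+47.75

Original equilibrium: 3451 - 2P = 6P - 3133 gives 6584 = 8P, so P = 823 and q = 1805.
The new curves are qd = 3451 - 2P (demand) and qs = 6P - 3515 (supply).
Equate the new curves: 3451 - 2P = 6P - 3515, giving 6966 = 8P, P = 870.75, q = 1709.5.
ΔP = 870.75 − 823 = +47.75.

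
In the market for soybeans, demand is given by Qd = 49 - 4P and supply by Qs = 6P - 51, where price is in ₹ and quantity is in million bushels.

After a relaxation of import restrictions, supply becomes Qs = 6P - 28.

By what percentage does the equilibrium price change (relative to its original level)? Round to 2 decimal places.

Before the shock: 49 - 4P = 6P - 51 ⇒ 100 = 10P ⇒ P = 10, Q = 9.
The new curves are Qd = 49 - 4P (demand) and Qs = 6P - 28 (supply).
Setting them equal: 49 - 4P = 6P - 28 → 77 = 10P, so P = 7.7 and Q = 18.2.
%ΔP = (7.7 − 10) / 10 × 100 = -23.00%.

-23.00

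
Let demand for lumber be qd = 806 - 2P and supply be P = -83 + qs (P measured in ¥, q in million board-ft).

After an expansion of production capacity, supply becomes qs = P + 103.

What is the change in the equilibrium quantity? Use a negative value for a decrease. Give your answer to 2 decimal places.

Before the shock: 806 - 2P = P + 83 ⇒ 723 = 3P ⇒ P = 241, q = 324.
The new curves are qd = 806 - 2P (demand) and qs = P + 103 (supply).
New equilibrium: 806 - 2P = P + 103 ⇒ 703 = 3P ⇒ P = 703/3 ≈ 234.3333, q = 1012/3 ≈ 337.3333.
Δq = 337.3333 − 324 = +13.33.

+13.33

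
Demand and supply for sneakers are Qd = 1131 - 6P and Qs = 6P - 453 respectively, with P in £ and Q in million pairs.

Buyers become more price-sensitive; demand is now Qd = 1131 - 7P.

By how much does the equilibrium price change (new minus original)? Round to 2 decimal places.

Solve the original market: 1131 - 6P = 6P - 453, hence P = 132 and Q = 339.
With the change applied: demand Qd = 1131 - 7P, supply Qs = 6P - 453.
New equilibrium: 1131 - 7P = 6P - 453 ⇒ 1584 = 13P ⇒ P = 1584/13 ≈ 121.8462, Q = 3615/13 ≈ 278.0769.
ΔP = 121.8462 − 132 = -10.15.

-10.15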